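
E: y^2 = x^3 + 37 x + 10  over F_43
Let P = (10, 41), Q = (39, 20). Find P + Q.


P != Q, so use the chord formula.
s = (y2 - y1) / (x2 - x1) = (22) / (29) mod 43 = 23
x3 = s^2 - x1 - x2 mod 43 = 23^2 - 10 - 39 = 7
y3 = s (x1 - x3) - y1 mod 43 = 23 * (10 - 7) - 41 = 28

P + Q = (7, 28)


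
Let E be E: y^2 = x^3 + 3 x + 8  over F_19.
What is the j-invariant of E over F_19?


Delta = -16(4 a^3 + 27 b^2) mod 19 = 17
-1728 * (4 a)^3 = -1728 * (4*3)^3 mod 19 = 18
j = 18 * 17^(-1) mod 19 = 10

j = 10 (mod 19)


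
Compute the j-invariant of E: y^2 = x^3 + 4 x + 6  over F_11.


Delta = -16(4 a^3 + 27 b^2) mod 11 = 9
-1728 * (4 a)^3 = -1728 * (4*4)^3 mod 11 = 7
j = 7 * 9^(-1) mod 11 = 2

j = 2 (mod 11)


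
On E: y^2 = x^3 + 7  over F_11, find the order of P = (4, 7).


Compute successive multiples of P until we hit O:
  1P = (4, 7)
  2P = (6, 5)
  3P = (2, 2)
  4P = (3, 1)
  5P = (7, 8)
  6P = (5, 0)
  7P = (7, 3)
  8P = (3, 10)
  ... (continuing to 12P)
  12P = O

ord(P) = 12


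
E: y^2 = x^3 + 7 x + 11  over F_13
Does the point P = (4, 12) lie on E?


Check whether y^2 = x^3 + 7 x + 11 (mod 13) for (x, y) = (4, 12).
LHS: y^2 = 12^2 mod 13 = 1
RHS: x^3 + 7 x + 11 = 4^3 + 7*4 + 11 mod 13 = 12
LHS != RHS

No, not on the curve


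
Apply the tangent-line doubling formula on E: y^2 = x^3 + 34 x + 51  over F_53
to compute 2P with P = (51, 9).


Doubling: s = (3 x1^2 + a) / (2 y1)
s = (3*51^2 + 34) / (2*9) mod 53 = 32
x3 = s^2 - 2 x1 mod 53 = 32^2 - 2*51 = 21
y3 = s (x1 - x3) - y1 mod 53 = 32 * (51 - 21) - 9 = 50

2P = (21, 50)


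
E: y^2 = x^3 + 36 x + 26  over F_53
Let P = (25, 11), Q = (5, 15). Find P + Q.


P != Q, so use the chord formula.
s = (y2 - y1) / (x2 - x1) = (4) / (33) mod 53 = 21
x3 = s^2 - x1 - x2 mod 53 = 21^2 - 25 - 5 = 40
y3 = s (x1 - x3) - y1 mod 53 = 21 * (25 - 40) - 11 = 45

P + Q = (40, 45)


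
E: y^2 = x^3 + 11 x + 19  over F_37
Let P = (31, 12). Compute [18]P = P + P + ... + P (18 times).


k = 18 = 10010_2 (binary, LSB first: 01001)
Double-and-add from P = (31, 12):
  bit 0 = 0: acc unchanged = O
  bit 1 = 1: acc = O + (8, 8) = (8, 8)
  bit 2 = 0: acc unchanged = (8, 8)
  bit 3 = 0: acc unchanged = (8, 8)
  bit 4 = 1: acc = (8, 8) + (15, 9) = (11, 18)

18P = (11, 18)


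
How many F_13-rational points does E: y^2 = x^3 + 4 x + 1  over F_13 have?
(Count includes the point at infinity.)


For each x in F_13, count y with y^2 = x^3 + 4 x + 1 mod 13:
  x = 0: RHS = 1, y in [1, 12]  -> 2 point(s)
  x = 2: RHS = 4, y in [2, 11]  -> 2 point(s)
  x = 3: RHS = 1, y in [1, 12]  -> 2 point(s)
  x = 4: RHS = 3, y in [4, 9]  -> 2 point(s)
  x = 5: RHS = 3, y in [4, 9]  -> 2 point(s)
  x = 8: RHS = 12, y in [5, 8]  -> 2 point(s)
  x = 9: RHS = 12, y in [5, 8]  -> 2 point(s)
  x = 10: RHS = 1, y in [1, 12]  -> 2 point(s)
  x = 12: RHS = 9, y in [3, 10]  -> 2 point(s)
Affine points: 18. Add the point at infinity: total = 19.

#E(F_13) = 19


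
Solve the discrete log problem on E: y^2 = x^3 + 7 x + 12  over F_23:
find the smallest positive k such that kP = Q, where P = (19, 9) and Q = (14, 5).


Enumerate multiples of P until we hit Q = (14, 5):
  1P = (19, 9)
  2P = (14, 5)
Match found at i = 2.

k = 2


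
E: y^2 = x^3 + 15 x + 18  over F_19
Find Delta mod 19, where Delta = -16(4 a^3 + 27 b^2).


4 a^3 + 27 b^2 = 4*15^3 + 27*18^2 = 13500 + 8748 = 22248
Delta = -16 * (22248) = -355968
Delta mod 19 = 16

Delta = 16 (mod 19)


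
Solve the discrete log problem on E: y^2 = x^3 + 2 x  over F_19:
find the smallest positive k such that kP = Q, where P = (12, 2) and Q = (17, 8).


Enumerate multiples of P until we hit Q = (17, 8):
  1P = (12, 2)
  2P = (11, 2)
  3P = (15, 17)
  4P = (17, 11)
  5P = (13, 0)
  6P = (17, 8)
Match found at i = 6.

k = 6


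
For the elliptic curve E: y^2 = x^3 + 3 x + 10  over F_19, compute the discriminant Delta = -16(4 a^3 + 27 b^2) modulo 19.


4 a^3 + 27 b^2 = 4*3^3 + 27*10^2 = 108 + 2700 = 2808
Delta = -16 * (2808) = -44928
Delta mod 19 = 7

Delta = 7 (mod 19)


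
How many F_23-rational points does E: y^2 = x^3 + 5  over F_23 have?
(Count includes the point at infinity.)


For each x in F_23, count y with y^2 = x^3 + 0 x + 5 mod 23:
  x = 1: RHS = 6, y in [11, 12]  -> 2 point(s)
  x = 2: RHS = 13, y in [6, 17]  -> 2 point(s)
  x = 3: RHS = 9, y in [3, 20]  -> 2 point(s)
  x = 4: RHS = 0, y in [0]  -> 1 point(s)
  x = 7: RHS = 3, y in [7, 16]  -> 2 point(s)
  x = 10: RHS = 16, y in [4, 19]  -> 2 point(s)
  x = 11: RHS = 2, y in [5, 18]  -> 2 point(s)
  x = 12: RHS = 8, y in [10, 13]  -> 2 point(s)
  x = 14: RHS = 12, y in [9, 14]  -> 2 point(s)
  x = 18: RHS = 18, y in [8, 15]  -> 2 point(s)
  x = 20: RHS = 1, y in [1, 22]  -> 2 point(s)
  x = 22: RHS = 4, y in [2, 21]  -> 2 point(s)
Affine points: 23. Add the point at infinity: total = 24.

#E(F_23) = 24


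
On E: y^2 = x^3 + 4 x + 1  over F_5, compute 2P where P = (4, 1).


Doubling: s = (3 x1^2 + a) / (2 y1)
s = (3*4^2 + 4) / (2*1) mod 5 = 1
x3 = s^2 - 2 x1 mod 5 = 1^2 - 2*4 = 3
y3 = s (x1 - x3) - y1 mod 5 = 1 * (4 - 3) - 1 = 0

2P = (3, 0)


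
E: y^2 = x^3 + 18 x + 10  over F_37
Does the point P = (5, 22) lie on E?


Check whether y^2 = x^3 + 18 x + 10 (mod 37) for (x, y) = (5, 22).
LHS: y^2 = 22^2 mod 37 = 3
RHS: x^3 + 18 x + 10 = 5^3 + 18*5 + 10 mod 37 = 3
LHS = RHS

Yes, on the curve


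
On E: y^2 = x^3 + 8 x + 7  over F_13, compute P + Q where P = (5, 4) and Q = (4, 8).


P != Q, so use the chord formula.
s = (y2 - y1) / (x2 - x1) = (4) / (12) mod 13 = 9
x3 = s^2 - x1 - x2 mod 13 = 9^2 - 5 - 4 = 7
y3 = s (x1 - x3) - y1 mod 13 = 9 * (5 - 7) - 4 = 4

P + Q = (7, 4)


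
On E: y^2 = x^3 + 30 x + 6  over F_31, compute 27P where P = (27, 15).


k = 27 = 11011_2 (binary, LSB first: 11011)
Double-and-add from P = (27, 15):
  bit 0 = 1: acc = O + (27, 15) = (27, 15)
  bit 1 = 1: acc = (27, 15) + (16, 26) = (20, 9)
  bit 2 = 0: acc unchanged = (20, 9)
  bit 3 = 1: acc = (20, 9) + (5, 8) = (10, 2)
  bit 4 = 1: acc = (10, 2) + (8, 13) = (20, 22)

27P = (20, 22)


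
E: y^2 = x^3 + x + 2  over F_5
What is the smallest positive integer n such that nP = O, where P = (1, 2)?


Compute successive multiples of P until we hit O:
  1P = (1, 2)
  2P = (4, 0)
  3P = (1, 3)
  4P = O

ord(P) = 4


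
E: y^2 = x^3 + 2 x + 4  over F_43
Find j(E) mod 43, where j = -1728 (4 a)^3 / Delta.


Delta = -16(4 a^3 + 27 b^2) mod 43 = 15
-1728 * (4 a)^3 = -1728 * (4*2)^3 mod 43 = 32
j = 32 * 15^(-1) mod 43 = 5

j = 5 (mod 43)


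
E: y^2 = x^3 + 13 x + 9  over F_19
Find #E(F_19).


For each x in F_19, count y with y^2 = x^3 + 13 x + 9 mod 19:
  x = 0: RHS = 9, y in [3, 16]  -> 2 point(s)
  x = 1: RHS = 4, y in [2, 17]  -> 2 point(s)
  x = 2: RHS = 5, y in [9, 10]  -> 2 point(s)
  x = 4: RHS = 11, y in [7, 12]  -> 2 point(s)
  x = 5: RHS = 9, y in [3, 16]  -> 2 point(s)
  x = 7: RHS = 6, y in [5, 14]  -> 2 point(s)
  x = 8: RHS = 17, y in [6, 13]  -> 2 point(s)
  x = 9: RHS = 0, y in [0]  -> 1 point(s)
  x = 11: RHS = 1, y in [1, 18]  -> 2 point(s)
  x = 13: RHS = 0, y in [0]  -> 1 point(s)
  x = 14: RHS = 9, y in [3, 16]  -> 2 point(s)
  x = 15: RHS = 7, y in [8, 11]  -> 2 point(s)
  x = 16: RHS = 0, y in [0]  -> 1 point(s)
Affine points: 23. Add the point at infinity: total = 24.

#E(F_19) = 24


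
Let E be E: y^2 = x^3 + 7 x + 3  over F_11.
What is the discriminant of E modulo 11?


4 a^3 + 27 b^2 = 4*7^3 + 27*3^2 = 1372 + 243 = 1615
Delta = -16 * (1615) = -25840
Delta mod 11 = 10

Delta = 10 (mod 11)


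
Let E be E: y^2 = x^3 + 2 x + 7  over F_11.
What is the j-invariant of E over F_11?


Delta = -16(4 a^3 + 27 b^2) mod 11 = 1
-1728 * (4 a)^3 = -1728 * (4*2)^3 mod 11 = 5
j = 5 * 1^(-1) mod 11 = 5

j = 5 (mod 11)


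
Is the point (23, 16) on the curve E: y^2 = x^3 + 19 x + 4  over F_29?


Check whether y^2 = x^3 + 19 x + 4 (mod 29) for (x, y) = (23, 16).
LHS: y^2 = 16^2 mod 29 = 24
RHS: x^3 + 19 x + 4 = 23^3 + 19*23 + 4 mod 29 = 22
LHS != RHS

No, not on the curve


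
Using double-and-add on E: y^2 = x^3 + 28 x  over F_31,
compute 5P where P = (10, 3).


k = 5 = 101_2 (binary, LSB first: 101)
Double-and-add from P = (10, 3):
  bit 0 = 1: acc = O + (10, 3) = (10, 3)
  bit 1 = 0: acc unchanged = (10, 3)
  bit 2 = 1: acc = (10, 3) + (0, 0) = (9, 19)

5P = (9, 19)


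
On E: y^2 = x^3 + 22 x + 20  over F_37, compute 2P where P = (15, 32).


Doubling: s = (3 x1^2 + a) / (2 y1)
s = (3*15^2 + 22) / (2*32) mod 37 = 8
x3 = s^2 - 2 x1 mod 37 = 8^2 - 2*15 = 34
y3 = s (x1 - x3) - y1 mod 37 = 8 * (15 - 34) - 32 = 1

2P = (34, 1)


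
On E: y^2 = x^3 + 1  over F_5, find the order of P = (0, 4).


Compute successive multiples of P until we hit O:
  1P = (0, 4)
  2P = (0, 1)
  3P = O

ord(P) = 3


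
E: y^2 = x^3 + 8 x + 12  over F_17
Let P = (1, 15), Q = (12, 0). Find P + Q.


P != Q, so use the chord formula.
s = (y2 - y1) / (x2 - x1) = (2) / (11) mod 17 = 11
x3 = s^2 - x1 - x2 mod 17 = 11^2 - 1 - 12 = 6
y3 = s (x1 - x3) - y1 mod 17 = 11 * (1 - 6) - 15 = 15

P + Q = (6, 15)


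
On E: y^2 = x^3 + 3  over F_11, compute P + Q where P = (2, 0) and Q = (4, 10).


P != Q, so use the chord formula.
s = (y2 - y1) / (x2 - x1) = (10) / (2) mod 11 = 5
x3 = s^2 - x1 - x2 mod 11 = 5^2 - 2 - 4 = 8
y3 = s (x1 - x3) - y1 mod 11 = 5 * (2 - 8) - 0 = 3

P + Q = (8, 3)


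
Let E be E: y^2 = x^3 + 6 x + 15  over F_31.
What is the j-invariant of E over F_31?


Delta = -16(4 a^3 + 27 b^2) mod 31 = 18
-1728 * (4 a)^3 = -1728 * (4*6)^3 mod 31 = 15
j = 15 * 18^(-1) mod 31 = 6

j = 6 (mod 31)


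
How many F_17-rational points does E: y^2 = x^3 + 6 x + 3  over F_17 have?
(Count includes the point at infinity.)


For each x in F_17, count y with y^2 = x^3 + 6 x + 3 mod 17:
  x = 6: RHS = 0, y in [0]  -> 1 point(s)
  x = 8: RHS = 2, y in [6, 11]  -> 2 point(s)
  x = 9: RHS = 4, y in [2, 15]  -> 2 point(s)
  x = 10: RHS = 9, y in [3, 14]  -> 2 point(s)
  x = 12: RHS = 1, y in [1, 16]  -> 2 point(s)
  x = 13: RHS = 0, y in [0]  -> 1 point(s)
  x = 14: RHS = 9, y in [3, 14]  -> 2 point(s)
  x = 15: RHS = 0, y in [0]  -> 1 point(s)
  x = 16: RHS = 13, y in [8, 9]  -> 2 point(s)
Affine points: 15. Add the point at infinity: total = 16.

#E(F_17) = 16


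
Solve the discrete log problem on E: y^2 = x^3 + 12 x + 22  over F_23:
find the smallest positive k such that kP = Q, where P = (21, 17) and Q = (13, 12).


Enumerate multiples of P until we hit Q = (13, 12):
  1P = (21, 17)
  2P = (8, 3)
  3P = (7, 14)
  4P = (13, 11)
  5P = (14, 17)
  6P = (11, 6)
  7P = (9, 10)
  8P = (5, 0)
  9P = (9, 13)
  10P = (11, 17)
  11P = (14, 6)
  12P = (13, 12)
Match found at i = 12.

k = 12


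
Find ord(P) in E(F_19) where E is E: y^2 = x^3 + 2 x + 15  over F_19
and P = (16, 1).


Compute successive multiples of P until we hit O:
  1P = (16, 1)
  2P = (12, 0)
  3P = (16, 18)
  4P = O

ord(P) = 4


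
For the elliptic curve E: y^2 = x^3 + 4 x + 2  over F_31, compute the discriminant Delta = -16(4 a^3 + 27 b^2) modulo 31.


4 a^3 + 27 b^2 = 4*4^3 + 27*2^2 = 256 + 108 = 364
Delta = -16 * (364) = -5824
Delta mod 31 = 4

Delta = 4 (mod 31)


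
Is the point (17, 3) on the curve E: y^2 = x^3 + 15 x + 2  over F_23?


Check whether y^2 = x^3 + 15 x + 2 (mod 23) for (x, y) = (17, 3).
LHS: y^2 = 3^2 mod 23 = 9
RHS: x^3 + 15 x + 2 = 17^3 + 15*17 + 2 mod 23 = 18
LHS != RHS

No, not on the curve


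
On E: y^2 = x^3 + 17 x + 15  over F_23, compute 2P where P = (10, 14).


k = 2 = 10_2 (binary, LSB first: 01)
Double-and-add from P = (10, 14):
  bit 0 = 0: acc unchanged = O
  bit 1 = 1: acc = O + (4, 3) = (4, 3)

2P = (4, 3)


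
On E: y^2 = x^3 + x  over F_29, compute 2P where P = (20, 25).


Doubling: s = (3 x1^2 + a) / (2 y1)
s = (3*20^2 + 1) / (2*25) mod 29 = 13
x3 = s^2 - 2 x1 mod 29 = 13^2 - 2*20 = 13
y3 = s (x1 - x3) - y1 mod 29 = 13 * (20 - 13) - 25 = 8

2P = (13, 8)


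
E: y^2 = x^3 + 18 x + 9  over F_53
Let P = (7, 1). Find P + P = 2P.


Doubling: s = (3 x1^2 + a) / (2 y1)
s = (3*7^2 + 18) / (2*1) mod 53 = 3
x3 = s^2 - 2 x1 mod 53 = 3^2 - 2*7 = 48
y3 = s (x1 - x3) - y1 mod 53 = 3 * (7 - 48) - 1 = 35

2P = (48, 35)


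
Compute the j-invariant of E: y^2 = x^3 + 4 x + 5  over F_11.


Delta = -16(4 a^3 + 27 b^2) mod 11 = 9
-1728 * (4 a)^3 = -1728 * (4*4)^3 mod 11 = 7
j = 7 * 9^(-1) mod 11 = 2

j = 2 (mod 11)


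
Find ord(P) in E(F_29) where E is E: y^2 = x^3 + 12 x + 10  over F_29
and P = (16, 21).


Compute successive multiples of P until we hit O:
  1P = (16, 21)
  2P = (1, 9)
  3P = (8, 26)
  4P = (14, 14)
  5P = (4, 21)
  6P = (9, 8)
  7P = (11, 9)
  8P = (24, 12)
  ... (continuing to 27P)
  27P = O

ord(P) = 27


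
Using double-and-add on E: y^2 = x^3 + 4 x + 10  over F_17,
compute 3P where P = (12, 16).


k = 3 = 11_2 (binary, LSB first: 11)
Double-and-add from P = (12, 16):
  bit 0 = 1: acc = O + (12, 16) = (12, 16)
  bit 1 = 1: acc = (12, 16) + (2, 14) = (1, 10)

3P = (1, 10)


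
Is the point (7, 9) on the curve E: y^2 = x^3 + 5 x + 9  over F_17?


Check whether y^2 = x^3 + 5 x + 9 (mod 17) for (x, y) = (7, 9).
LHS: y^2 = 9^2 mod 17 = 13
RHS: x^3 + 5 x + 9 = 7^3 + 5*7 + 9 mod 17 = 13
LHS = RHS

Yes, on the curve


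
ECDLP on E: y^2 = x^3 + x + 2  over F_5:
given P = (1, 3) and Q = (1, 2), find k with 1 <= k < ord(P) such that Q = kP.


Enumerate multiples of P until we hit Q = (1, 2):
  1P = (1, 3)
  2P = (4, 0)
  3P = (1, 2)
Match found at i = 3.

k = 3


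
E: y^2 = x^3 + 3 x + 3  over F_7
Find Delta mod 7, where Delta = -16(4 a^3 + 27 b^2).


4 a^3 + 27 b^2 = 4*3^3 + 27*3^2 = 108 + 243 = 351
Delta = -16 * (351) = -5616
Delta mod 7 = 5

Delta = 5 (mod 7)


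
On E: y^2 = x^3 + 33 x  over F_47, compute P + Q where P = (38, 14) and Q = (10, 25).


P != Q, so use the chord formula.
s = (y2 - y1) / (x2 - x1) = (11) / (19) mod 47 = 8
x3 = s^2 - x1 - x2 mod 47 = 8^2 - 38 - 10 = 16
y3 = s (x1 - x3) - y1 mod 47 = 8 * (38 - 16) - 14 = 21

P + Q = (16, 21)


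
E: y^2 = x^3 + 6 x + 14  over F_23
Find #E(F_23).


For each x in F_23, count y with y^2 = x^3 + 6 x + 14 mod 23:
  x = 3: RHS = 13, y in [6, 17]  -> 2 point(s)
  x = 5: RHS = 8, y in [10, 13]  -> 2 point(s)
  x = 6: RHS = 13, y in [6, 17]  -> 2 point(s)
  x = 7: RHS = 8, y in [10, 13]  -> 2 point(s)
  x = 10: RHS = 16, y in [4, 19]  -> 2 point(s)
  x = 11: RHS = 8, y in [10, 13]  -> 2 point(s)
  x = 13: RHS = 12, y in [9, 14]  -> 2 point(s)
  x = 14: RHS = 13, y in [6, 17]  -> 2 point(s)
  x = 15: RHS = 6, y in [11, 12]  -> 2 point(s)
  x = 19: RHS = 18, y in [8, 15]  -> 2 point(s)
Affine points: 20. Add the point at infinity: total = 21.

#E(F_23) = 21


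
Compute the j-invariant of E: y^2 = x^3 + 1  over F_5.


Delta = -16(4 a^3 + 27 b^2) mod 5 = 3
-1728 * (4 a)^3 = -1728 * (4*0)^3 mod 5 = 0
j = 0 * 3^(-1) mod 5 = 0

j = 0 (mod 5)


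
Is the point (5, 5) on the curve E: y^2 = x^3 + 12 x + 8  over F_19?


Check whether y^2 = x^3 + 12 x + 8 (mod 19) for (x, y) = (5, 5).
LHS: y^2 = 5^2 mod 19 = 6
RHS: x^3 + 12 x + 8 = 5^3 + 12*5 + 8 mod 19 = 3
LHS != RHS

No, not on the curve


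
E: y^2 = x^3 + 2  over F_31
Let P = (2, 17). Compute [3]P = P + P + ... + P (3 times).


k = 3 = 11_2 (binary, LSB first: 11)
Double-and-add from P = (2, 17):
  bit 0 = 1: acc = O + (2, 17) = (2, 17)
  bit 1 = 1: acc = (2, 17) + (12, 5) = (11, 0)

3P = (11, 0)


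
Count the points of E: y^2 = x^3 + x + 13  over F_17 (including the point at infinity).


For each x in F_17, count y with y^2 = x^3 + 1 x + 13 mod 17:
  x = 0: RHS = 13, y in [8, 9]  -> 2 point(s)
  x = 1: RHS = 15, y in [7, 10]  -> 2 point(s)
  x = 3: RHS = 9, y in [3, 14]  -> 2 point(s)
  x = 4: RHS = 13, y in [8, 9]  -> 2 point(s)
  x = 12: RHS = 2, y in [6, 11]  -> 2 point(s)
  x = 13: RHS = 13, y in [8, 9]  -> 2 point(s)
  x = 14: RHS = 0, y in [0]  -> 1 point(s)
Affine points: 13. Add the point at infinity: total = 14.

#E(F_17) = 14


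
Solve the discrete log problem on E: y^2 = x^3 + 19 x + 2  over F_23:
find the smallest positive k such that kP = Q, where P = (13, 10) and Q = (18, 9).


Enumerate multiples of P until we hit Q = (18, 9):
  1P = (13, 10)
  2P = (21, 5)
  3P = (7, 15)
  4P = (12, 16)
  5P = (11, 1)
  6P = (2, 5)
  7P = (16, 20)
  8P = (0, 18)
  9P = (18, 9)
Match found at i = 9.

k = 9


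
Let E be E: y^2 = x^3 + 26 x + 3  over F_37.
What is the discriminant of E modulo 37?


4 a^3 + 27 b^2 = 4*26^3 + 27*3^2 = 70304 + 243 = 70547
Delta = -16 * (70547) = -1128752
Delta mod 37 = 7

Delta = 7 (mod 37)


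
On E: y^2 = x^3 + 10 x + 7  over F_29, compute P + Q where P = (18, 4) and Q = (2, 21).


P != Q, so use the chord formula.
s = (y2 - y1) / (x2 - x1) = (17) / (13) mod 29 = 8
x3 = s^2 - x1 - x2 mod 29 = 8^2 - 18 - 2 = 15
y3 = s (x1 - x3) - y1 mod 29 = 8 * (18 - 15) - 4 = 20

P + Q = (15, 20)


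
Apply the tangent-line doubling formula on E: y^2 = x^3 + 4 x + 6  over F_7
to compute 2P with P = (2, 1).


Doubling: s = (3 x1^2 + a) / (2 y1)
s = (3*2^2 + 4) / (2*1) mod 7 = 1
x3 = s^2 - 2 x1 mod 7 = 1^2 - 2*2 = 4
y3 = s (x1 - x3) - y1 mod 7 = 1 * (2 - 4) - 1 = 4

2P = (4, 4)


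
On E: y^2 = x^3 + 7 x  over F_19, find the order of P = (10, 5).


Compute successive multiples of P until we hit O:
  1P = (10, 5)
  2P = (16, 16)
  3P = (18, 12)
  4P = (17, 15)
  5P = (8, 6)
  6P = (6, 12)
  7P = (12, 8)
  8P = (4, 4)
  ... (continuing to 20P)
  20P = O

ord(P) = 20


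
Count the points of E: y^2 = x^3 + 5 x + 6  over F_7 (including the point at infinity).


For each x in F_7, count y with y^2 = x^3 + 5 x + 6 mod 7:
  x = 5: RHS = 2, y in [3, 4]  -> 2 point(s)
  x = 6: RHS = 0, y in [0]  -> 1 point(s)
Affine points: 3. Add the point at infinity: total = 4.

#E(F_7) = 4


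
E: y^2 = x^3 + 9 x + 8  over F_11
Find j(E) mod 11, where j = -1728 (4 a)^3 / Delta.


Delta = -16(4 a^3 + 27 b^2) mod 11 = 1
-1728 * (4 a)^3 = -1728 * (4*9)^3 mod 11 = 6
j = 6 * 1^(-1) mod 11 = 6

j = 6 (mod 11)


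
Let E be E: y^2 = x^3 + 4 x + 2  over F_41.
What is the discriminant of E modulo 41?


4 a^3 + 27 b^2 = 4*4^3 + 27*2^2 = 256 + 108 = 364
Delta = -16 * (364) = -5824
Delta mod 41 = 39

Delta = 39 (mod 41)


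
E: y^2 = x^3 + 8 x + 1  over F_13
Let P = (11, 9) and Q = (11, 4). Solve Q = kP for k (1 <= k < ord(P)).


Enumerate multiples of P until we hit Q = (11, 4):
  1P = (11, 9)
  2P = (7, 7)
  3P = (5, 7)
  4P = (0, 12)
  5P = (1, 6)
  6P = (2, 8)
  7P = (9, 10)
  8P = (3, 0)
  9P = (9, 3)
  10P = (2, 5)
  11P = (1, 7)
  12P = (0, 1)
  13P = (5, 6)
  14P = (7, 6)
  15P = (11, 4)
Match found at i = 15.

k = 15


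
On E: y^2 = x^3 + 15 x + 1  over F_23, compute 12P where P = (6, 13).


k = 12 = 1100_2 (binary, LSB first: 0011)
Double-and-add from P = (6, 13):
  bit 0 = 0: acc unchanged = O
  bit 1 = 0: acc unchanged = O
  bit 2 = 1: acc = O + (15, 17) = (15, 17)
  bit 3 = 1: acc = (15, 17) + (16, 6) = (21, 3)

12P = (21, 3)


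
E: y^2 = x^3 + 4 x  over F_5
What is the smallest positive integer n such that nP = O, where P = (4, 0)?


Compute successive multiples of P until we hit O:
  1P = (4, 0)
  2P = O

ord(P) = 2


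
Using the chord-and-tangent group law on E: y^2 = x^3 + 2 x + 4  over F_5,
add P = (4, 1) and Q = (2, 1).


P != Q, so use the chord formula.
s = (y2 - y1) / (x2 - x1) = (0) / (3) mod 5 = 0
x3 = s^2 - x1 - x2 mod 5 = 0^2 - 4 - 2 = 4
y3 = s (x1 - x3) - y1 mod 5 = 0 * (4 - 4) - 1 = 4

P + Q = (4, 4)


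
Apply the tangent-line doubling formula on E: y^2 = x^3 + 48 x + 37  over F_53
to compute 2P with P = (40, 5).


Doubling: s = (3 x1^2 + a) / (2 y1)
s = (3*40^2 + 48) / (2*5) mod 53 = 29
x3 = s^2 - 2 x1 mod 53 = 29^2 - 2*40 = 19
y3 = s (x1 - x3) - y1 mod 53 = 29 * (40 - 19) - 5 = 21

2P = (19, 21)


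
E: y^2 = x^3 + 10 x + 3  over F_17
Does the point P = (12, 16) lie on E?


Check whether y^2 = x^3 + 10 x + 3 (mod 17) for (x, y) = (12, 16).
LHS: y^2 = 16^2 mod 17 = 1
RHS: x^3 + 10 x + 3 = 12^3 + 10*12 + 3 mod 17 = 15
LHS != RHS

No, not on the curve


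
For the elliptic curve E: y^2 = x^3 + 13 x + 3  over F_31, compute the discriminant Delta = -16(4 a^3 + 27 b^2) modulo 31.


4 a^3 + 27 b^2 = 4*13^3 + 27*3^2 = 8788 + 243 = 9031
Delta = -16 * (9031) = -144496
Delta mod 31 = 26

Delta = 26 (mod 31)


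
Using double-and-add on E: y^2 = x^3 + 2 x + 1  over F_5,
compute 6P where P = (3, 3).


k = 6 = 110_2 (binary, LSB first: 011)
Double-and-add from P = (3, 3):
  bit 0 = 0: acc unchanged = O
  bit 1 = 1: acc = O + (0, 4) = (0, 4)
  bit 2 = 1: acc = (0, 4) + (1, 2) = (3, 2)

6P = (3, 2)


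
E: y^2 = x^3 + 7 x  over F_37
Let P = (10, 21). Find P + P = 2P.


Doubling: s = (3 x1^2 + a) / (2 y1)
s = (3*10^2 + 7) / (2*21) mod 37 = 17
x3 = s^2 - 2 x1 mod 37 = 17^2 - 2*10 = 10
y3 = s (x1 - x3) - y1 mod 37 = 17 * (10 - 10) - 21 = 16

2P = (10, 16)


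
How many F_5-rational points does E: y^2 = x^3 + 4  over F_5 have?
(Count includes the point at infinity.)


For each x in F_5, count y with y^2 = x^3 + 0 x + 4 mod 5:
  x = 0: RHS = 4, y in [2, 3]  -> 2 point(s)
  x = 1: RHS = 0, y in [0]  -> 1 point(s)
  x = 3: RHS = 1, y in [1, 4]  -> 2 point(s)
Affine points: 5. Add the point at infinity: total = 6.

#E(F_5) = 6


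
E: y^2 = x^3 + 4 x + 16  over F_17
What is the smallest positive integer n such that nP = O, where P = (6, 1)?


Compute successive multiples of P until we hit O:
  1P = (6, 1)
  2P = (13, 15)
  3P = (2, 7)
  4P = (7, 9)
  5P = (0, 13)
  6P = (15, 0)
  7P = (0, 4)
  8P = (7, 8)
  ... (continuing to 12P)
  12P = O

ord(P) = 12


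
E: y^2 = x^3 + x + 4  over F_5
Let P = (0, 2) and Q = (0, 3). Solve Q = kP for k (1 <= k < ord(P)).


Enumerate multiples of P until we hit Q = (0, 3):
  1P = (0, 2)
  2P = (1, 4)
  3P = (3, 2)
  4P = (2, 3)
  5P = (2, 2)
  6P = (3, 3)
  7P = (1, 1)
  8P = (0, 3)
Match found at i = 8.

k = 8


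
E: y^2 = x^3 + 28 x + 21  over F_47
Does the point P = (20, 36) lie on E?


Check whether y^2 = x^3 + 28 x + 21 (mod 47) for (x, y) = (20, 36).
LHS: y^2 = 36^2 mod 47 = 27
RHS: x^3 + 28 x + 21 = 20^3 + 28*20 + 21 mod 47 = 27
LHS = RHS

Yes, on the curve


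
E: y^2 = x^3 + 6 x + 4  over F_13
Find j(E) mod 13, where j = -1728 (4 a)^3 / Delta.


Delta = -16(4 a^3 + 27 b^2) mod 13 = 12
-1728 * (4 a)^3 = -1728 * (4*6)^3 mod 13 = 5
j = 5 * 12^(-1) mod 13 = 8

j = 8 (mod 13)


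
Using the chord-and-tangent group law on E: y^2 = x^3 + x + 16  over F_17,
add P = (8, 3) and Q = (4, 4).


P != Q, so use the chord formula.
s = (y2 - y1) / (x2 - x1) = (1) / (13) mod 17 = 4
x3 = s^2 - x1 - x2 mod 17 = 4^2 - 8 - 4 = 4
y3 = s (x1 - x3) - y1 mod 17 = 4 * (8 - 4) - 3 = 13

P + Q = (4, 13)


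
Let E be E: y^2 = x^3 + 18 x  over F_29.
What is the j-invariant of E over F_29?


Delta = -16(4 a^3 + 27 b^2) mod 29 = 11
-1728 * (4 a)^3 = -1728 * (4*18)^3 mod 29 = 13
j = 13 * 11^(-1) mod 29 = 17

j = 17 (mod 29)


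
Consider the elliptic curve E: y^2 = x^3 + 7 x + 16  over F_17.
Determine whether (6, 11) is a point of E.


Check whether y^2 = x^3 + 7 x + 16 (mod 17) for (x, y) = (6, 11).
LHS: y^2 = 11^2 mod 17 = 2
RHS: x^3 + 7 x + 16 = 6^3 + 7*6 + 16 mod 17 = 2
LHS = RHS

Yes, on the curve


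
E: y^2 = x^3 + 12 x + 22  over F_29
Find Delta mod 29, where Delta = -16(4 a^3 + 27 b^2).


4 a^3 + 27 b^2 = 4*12^3 + 27*22^2 = 6912 + 13068 = 19980
Delta = -16 * (19980) = -319680
Delta mod 29 = 16

Delta = 16 (mod 29)


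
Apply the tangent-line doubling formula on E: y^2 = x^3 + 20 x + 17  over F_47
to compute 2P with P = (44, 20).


Doubling: s = (3 x1^2 + a) / (2 y1)
s = (3*44^2 + 20) / (2*20) mod 47 = 0
x3 = s^2 - 2 x1 mod 47 = 0^2 - 2*44 = 6
y3 = s (x1 - x3) - y1 mod 47 = 0 * (44 - 6) - 20 = 27

2P = (6, 27)


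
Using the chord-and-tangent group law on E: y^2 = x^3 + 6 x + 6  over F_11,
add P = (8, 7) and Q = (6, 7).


P != Q, so use the chord formula.
s = (y2 - y1) / (x2 - x1) = (0) / (9) mod 11 = 0
x3 = s^2 - x1 - x2 mod 11 = 0^2 - 8 - 6 = 8
y3 = s (x1 - x3) - y1 mod 11 = 0 * (8 - 8) - 7 = 4

P + Q = (8, 4)


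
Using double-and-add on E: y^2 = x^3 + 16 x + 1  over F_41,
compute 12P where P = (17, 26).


k = 12 = 1100_2 (binary, LSB first: 0011)
Double-and-add from P = (17, 26):
  bit 0 = 0: acc unchanged = O
  bit 1 = 0: acc unchanged = O
  bit 2 = 1: acc = O + (39, 24) = (39, 24)
  bit 3 = 1: acc = (39, 24) + (20, 11) = (7, 13)

12P = (7, 13)


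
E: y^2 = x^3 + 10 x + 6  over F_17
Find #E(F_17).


For each x in F_17, count y with y^2 = x^3 + 10 x + 6 mod 17:
  x = 1: RHS = 0, y in [0]  -> 1 point(s)
  x = 2: RHS = 0, y in [0]  -> 1 point(s)
  x = 4: RHS = 8, y in [5, 12]  -> 2 point(s)
  x = 9: RHS = 9, y in [3, 14]  -> 2 point(s)
  x = 10: RHS = 1, y in [1, 16]  -> 2 point(s)
  x = 11: RHS = 2, y in [6, 11]  -> 2 point(s)
  x = 12: RHS = 1, y in [1, 16]  -> 2 point(s)
  x = 13: RHS = 4, y in [2, 15]  -> 2 point(s)
  x = 14: RHS = 0, y in [0]  -> 1 point(s)
Affine points: 15. Add the point at infinity: total = 16.

#E(F_17) = 16


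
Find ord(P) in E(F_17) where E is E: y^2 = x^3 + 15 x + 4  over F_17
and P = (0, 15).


Compute successive multiples of P until we hit O:
  1P = (0, 15)
  2P = (13, 4)
  3P = (2, 5)
  4P = (6, 15)
  5P = (11, 2)
  6P = (14, 0)
  7P = (11, 15)
  8P = (6, 2)
  ... (continuing to 12P)
  12P = O

ord(P) = 12


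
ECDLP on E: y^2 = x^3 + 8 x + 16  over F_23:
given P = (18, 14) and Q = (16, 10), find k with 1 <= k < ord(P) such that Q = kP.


Enumerate multiples of P until we hit Q = (16, 10):
  1P = (18, 14)
  2P = (16, 10)
Match found at i = 2.

k = 2


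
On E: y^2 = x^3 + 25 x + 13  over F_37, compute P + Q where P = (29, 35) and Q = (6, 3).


P != Q, so use the chord formula.
s = (y2 - y1) / (x2 - x1) = (5) / (14) mod 37 = 3
x3 = s^2 - x1 - x2 mod 37 = 3^2 - 29 - 6 = 11
y3 = s (x1 - x3) - y1 mod 37 = 3 * (29 - 11) - 35 = 19

P + Q = (11, 19)


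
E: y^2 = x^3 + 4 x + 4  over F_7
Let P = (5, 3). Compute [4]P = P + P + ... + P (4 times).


k = 4 = 100_2 (binary, LSB first: 001)
Double-and-add from P = (5, 3):
  bit 0 = 0: acc unchanged = O
  bit 1 = 0: acc unchanged = O
  bit 2 = 1: acc = O + (5, 4) = (5, 4)

4P = (5, 4)


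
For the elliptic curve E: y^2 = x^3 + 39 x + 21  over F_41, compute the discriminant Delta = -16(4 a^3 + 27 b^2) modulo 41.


4 a^3 + 27 b^2 = 4*39^3 + 27*21^2 = 237276 + 11907 = 249183
Delta = -16 * (249183) = -3986928
Delta mod 41 = 35

Delta = 35 (mod 41)


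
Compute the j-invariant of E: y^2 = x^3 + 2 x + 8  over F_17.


Delta = -16(4 a^3 + 27 b^2) mod 17 = 9
-1728 * (4 a)^3 = -1728 * (4*2)^3 mod 17 = 12
j = 12 * 9^(-1) mod 17 = 7

j = 7 (mod 17)


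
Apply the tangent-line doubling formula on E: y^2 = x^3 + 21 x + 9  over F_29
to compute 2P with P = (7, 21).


Doubling: s = (3 x1^2 + a) / (2 y1)
s = (3*7^2 + 21) / (2*21) mod 29 = 4
x3 = s^2 - 2 x1 mod 29 = 4^2 - 2*7 = 2
y3 = s (x1 - x3) - y1 mod 29 = 4 * (7 - 2) - 21 = 28

2P = (2, 28)


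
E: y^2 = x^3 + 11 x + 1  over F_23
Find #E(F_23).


For each x in F_23, count y with y^2 = x^3 + 11 x + 1 mod 23:
  x = 0: RHS = 1, y in [1, 22]  -> 2 point(s)
  x = 1: RHS = 13, y in [6, 17]  -> 2 point(s)
  x = 2: RHS = 8, y in [10, 13]  -> 2 point(s)
  x = 8: RHS = 3, y in [7, 16]  -> 2 point(s)
  x = 9: RHS = 1, y in [1, 22]  -> 2 point(s)
  x = 11: RHS = 4, y in [2, 21]  -> 2 point(s)
  x = 13: RHS = 18, y in [8, 15]  -> 2 point(s)
  x = 14: RHS = 1, y in [1, 22]  -> 2 point(s)
  x = 16: RHS = 18, y in [8, 15]  -> 2 point(s)
  x = 17: RHS = 18, y in [8, 15]  -> 2 point(s)
  x = 19: RHS = 8, y in [10, 13]  -> 2 point(s)
  x = 22: RHS = 12, y in [9, 14]  -> 2 point(s)
Affine points: 24. Add the point at infinity: total = 25.

#E(F_23) = 25


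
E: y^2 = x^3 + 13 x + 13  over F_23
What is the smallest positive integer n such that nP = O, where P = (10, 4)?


Compute successive multiples of P until we hit O:
  1P = (10, 4)
  2P = (19, 9)
  3P = (21, 18)
  4P = (17, 8)
  5P = (9, 13)
  6P = (16, 4)
  7P = (20, 19)
  8P = (1, 21)
  ... (continuing to 29P)
  29P = O

ord(P) = 29


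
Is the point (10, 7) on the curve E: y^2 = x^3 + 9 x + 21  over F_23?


Check whether y^2 = x^3 + 9 x + 21 (mod 23) for (x, y) = (10, 7).
LHS: y^2 = 7^2 mod 23 = 3
RHS: x^3 + 9 x + 21 = 10^3 + 9*10 + 21 mod 23 = 7
LHS != RHS

No, not on the curve


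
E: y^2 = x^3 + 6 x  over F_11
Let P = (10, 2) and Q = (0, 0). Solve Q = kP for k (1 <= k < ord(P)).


Enumerate multiples of P until we hit Q = (0, 0):
  1P = (10, 2)
  2P = (5, 1)
  3P = (0, 0)
Match found at i = 3.

k = 3


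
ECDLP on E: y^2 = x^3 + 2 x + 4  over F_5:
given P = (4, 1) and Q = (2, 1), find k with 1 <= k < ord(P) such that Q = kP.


Enumerate multiples of P until we hit Q = (2, 1):
  1P = (4, 1)
  2P = (2, 4)
  3P = (0, 3)
  4P = (0, 2)
  5P = (2, 1)
Match found at i = 5.

k = 5


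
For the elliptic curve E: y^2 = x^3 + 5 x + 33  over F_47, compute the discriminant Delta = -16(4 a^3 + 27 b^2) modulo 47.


4 a^3 + 27 b^2 = 4*5^3 + 27*33^2 = 500 + 29403 = 29903
Delta = -16 * (29903) = -478448
Delta mod 47 = 12

Delta = 12 (mod 47)


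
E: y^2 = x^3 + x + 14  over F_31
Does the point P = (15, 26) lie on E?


Check whether y^2 = x^3 + 1 x + 14 (mod 31) for (x, y) = (15, 26).
LHS: y^2 = 26^2 mod 31 = 25
RHS: x^3 + 1 x + 14 = 15^3 + 1*15 + 14 mod 31 = 25
LHS = RHS

Yes, on the curve


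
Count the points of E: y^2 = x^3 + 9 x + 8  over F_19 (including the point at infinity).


For each x in F_19, count y with y^2 = x^3 + 9 x + 8 mod 19:
  x = 3: RHS = 5, y in [9, 10]  -> 2 point(s)
  x = 5: RHS = 7, y in [8, 11]  -> 2 point(s)
  x = 9: RHS = 1, y in [1, 18]  -> 2 point(s)
  x = 12: RHS = 1, y in [1, 18]  -> 2 point(s)
  x = 13: RHS = 4, y in [2, 17]  -> 2 point(s)
  x = 14: RHS = 9, y in [3, 16]  -> 2 point(s)
  x = 16: RHS = 11, y in [7, 12]  -> 2 point(s)
  x = 17: RHS = 1, y in [1, 18]  -> 2 point(s)
  x = 18: RHS = 17, y in [6, 13]  -> 2 point(s)
Affine points: 18. Add the point at infinity: total = 19.

#E(F_19) = 19


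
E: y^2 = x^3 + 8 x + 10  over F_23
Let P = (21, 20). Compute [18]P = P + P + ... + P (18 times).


k = 18 = 10010_2 (binary, LSB first: 01001)
Double-and-add from P = (21, 20):
  bit 0 = 0: acc unchanged = O
  bit 1 = 1: acc = O + (10, 20) = (10, 20)
  bit 2 = 0: acc unchanged = (10, 20)
  bit 3 = 0: acc unchanged = (10, 20)
  bit 4 = 1: acc = (10, 20) + (16, 18) = (15, 20)

18P = (15, 20)


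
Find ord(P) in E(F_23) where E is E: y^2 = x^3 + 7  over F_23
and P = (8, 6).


Compute successive multiples of P until we hit O:
  1P = (8, 6)
  2P = (10, 8)
  3P = (6, 19)
  4P = (11, 2)
  5P = (16, 20)
  6P = (15, 22)
  7P = (1, 10)
  8P = (4, 18)
  ... (continuing to 24P)
  24P = O

ord(P) = 24


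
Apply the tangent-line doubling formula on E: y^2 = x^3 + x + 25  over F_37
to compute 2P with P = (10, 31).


Doubling: s = (3 x1^2 + a) / (2 y1)
s = (3*10^2 + 1) / (2*31) mod 37 = 15
x3 = s^2 - 2 x1 mod 37 = 15^2 - 2*10 = 20
y3 = s (x1 - x3) - y1 mod 37 = 15 * (10 - 20) - 31 = 4

2P = (20, 4)


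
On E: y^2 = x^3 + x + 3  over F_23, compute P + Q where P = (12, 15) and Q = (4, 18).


P != Q, so use the chord formula.
s = (y2 - y1) / (x2 - x1) = (3) / (15) mod 23 = 14
x3 = s^2 - x1 - x2 mod 23 = 14^2 - 12 - 4 = 19
y3 = s (x1 - x3) - y1 mod 23 = 14 * (12 - 19) - 15 = 2

P + Q = (19, 2)


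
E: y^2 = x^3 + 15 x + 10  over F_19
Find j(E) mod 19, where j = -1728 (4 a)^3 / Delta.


Delta = -16(4 a^3 + 27 b^2) mod 19 = 17
-1728 * (4 a)^3 = -1728 * (4*15)^3 mod 19 = 8
j = 8 * 17^(-1) mod 19 = 15

j = 15 (mod 19)


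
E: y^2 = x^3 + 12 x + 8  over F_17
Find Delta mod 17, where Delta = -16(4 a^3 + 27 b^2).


4 a^3 + 27 b^2 = 4*12^3 + 27*8^2 = 6912 + 1728 = 8640
Delta = -16 * (8640) = -138240
Delta mod 17 = 4

Delta = 4 (mod 17)


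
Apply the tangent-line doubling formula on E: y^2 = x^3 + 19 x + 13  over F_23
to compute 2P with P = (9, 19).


Doubling: s = (3 x1^2 + a) / (2 y1)
s = (3*9^2 + 19) / (2*19) mod 23 = 19
x3 = s^2 - 2 x1 mod 23 = 19^2 - 2*9 = 21
y3 = s (x1 - x3) - y1 mod 23 = 19 * (9 - 21) - 19 = 6

2P = (21, 6)


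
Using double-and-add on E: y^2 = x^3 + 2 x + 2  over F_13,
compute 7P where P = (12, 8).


k = 7 = 111_2 (binary, LSB first: 111)
Double-and-add from P = (12, 8):
  bit 0 = 1: acc = O + (12, 8) = (12, 8)
  bit 1 = 1: acc = (12, 8) + (12, 5) = O
  bit 2 = 1: acc = O + (12, 8) = (12, 8)

7P = (12, 8)


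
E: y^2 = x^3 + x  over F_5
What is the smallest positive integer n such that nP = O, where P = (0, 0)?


Compute successive multiples of P until we hit O:
  1P = (0, 0)
  2P = O

ord(P) = 2


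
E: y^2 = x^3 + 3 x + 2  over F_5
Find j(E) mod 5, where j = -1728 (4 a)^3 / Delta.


Delta = -16(4 a^3 + 27 b^2) mod 5 = 4
-1728 * (4 a)^3 = -1728 * (4*3)^3 mod 5 = 1
j = 1 * 4^(-1) mod 5 = 4

j = 4 (mod 5)


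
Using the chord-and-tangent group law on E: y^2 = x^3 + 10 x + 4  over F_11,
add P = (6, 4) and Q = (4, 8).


P != Q, so use the chord formula.
s = (y2 - y1) / (x2 - x1) = (4) / (9) mod 11 = 9
x3 = s^2 - x1 - x2 mod 11 = 9^2 - 6 - 4 = 5
y3 = s (x1 - x3) - y1 mod 11 = 9 * (6 - 5) - 4 = 5

P + Q = (5, 5)


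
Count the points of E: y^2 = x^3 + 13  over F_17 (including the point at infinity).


For each x in F_17, count y with y^2 = x^3 + 0 x + 13 mod 17:
  x = 0: RHS = 13, y in [8, 9]  -> 2 point(s)
  x = 2: RHS = 4, y in [2, 15]  -> 2 point(s)
  x = 4: RHS = 9, y in [3, 14]  -> 2 point(s)
  x = 5: RHS = 2, y in [6, 11]  -> 2 point(s)
  x = 6: RHS = 8, y in [5, 12]  -> 2 point(s)
  x = 7: RHS = 16, y in [4, 13]  -> 2 point(s)
  x = 8: RHS = 15, y in [7, 10]  -> 2 point(s)
  x = 11: RHS = 1, y in [1, 16]  -> 2 point(s)
  x = 13: RHS = 0, y in [0]  -> 1 point(s)
Affine points: 17. Add the point at infinity: total = 18.

#E(F_17) = 18


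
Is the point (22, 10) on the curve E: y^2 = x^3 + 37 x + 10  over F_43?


Check whether y^2 = x^3 + 37 x + 10 (mod 43) for (x, y) = (22, 10).
LHS: y^2 = 10^2 mod 43 = 14
RHS: x^3 + 37 x + 10 = 22^3 + 37*22 + 10 mod 43 = 34
LHS != RHS

No, not on the curve


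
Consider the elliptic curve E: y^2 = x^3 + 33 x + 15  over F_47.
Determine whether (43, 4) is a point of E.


Check whether y^2 = x^3 + 33 x + 15 (mod 47) for (x, y) = (43, 4).
LHS: y^2 = 4^2 mod 47 = 16
RHS: x^3 + 33 x + 15 = 43^3 + 33*43 + 15 mod 47 = 7
LHS != RHS

No, not on the curve


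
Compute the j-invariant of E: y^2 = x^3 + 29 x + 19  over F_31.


Delta = -16(4 a^3 + 27 b^2) mod 31 = 25
-1728 * (4 a)^3 = -1728 * (4*29)^3 mod 31 = 27
j = 27 * 25^(-1) mod 31 = 11

j = 11 (mod 31)


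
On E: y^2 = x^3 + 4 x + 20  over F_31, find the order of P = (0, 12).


Compute successive multiples of P until we hit O:
  1P = (0, 12)
  2P = (25, 20)
  3P = (25, 11)
  4P = (0, 19)
  5P = O

ord(P) = 5


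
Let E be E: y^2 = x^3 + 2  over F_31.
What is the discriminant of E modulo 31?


4 a^3 + 27 b^2 = 4*0^3 + 27*2^2 = 0 + 108 = 108
Delta = -16 * (108) = -1728
Delta mod 31 = 8

Delta = 8 (mod 31)


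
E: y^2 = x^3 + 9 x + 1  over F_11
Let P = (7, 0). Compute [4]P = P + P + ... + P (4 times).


k = 4 = 100_2 (binary, LSB first: 001)
Double-and-add from P = (7, 0):
  bit 0 = 0: acc unchanged = O
  bit 1 = 0: acc unchanged = O
  bit 2 = 1: acc = O + O = O

4P = O


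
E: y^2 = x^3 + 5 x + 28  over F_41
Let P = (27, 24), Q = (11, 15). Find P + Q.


P != Q, so use the chord formula.
s = (y2 - y1) / (x2 - x1) = (32) / (25) mod 41 = 39
x3 = s^2 - x1 - x2 mod 41 = 39^2 - 27 - 11 = 7
y3 = s (x1 - x3) - y1 mod 41 = 39 * (27 - 7) - 24 = 18

P + Q = (7, 18)


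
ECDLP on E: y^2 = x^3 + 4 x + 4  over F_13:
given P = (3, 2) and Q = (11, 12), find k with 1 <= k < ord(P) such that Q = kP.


Enumerate multiples of P until we hit Q = (11, 12):
  1P = (3, 2)
  2P = (11, 1)
  3P = (11, 12)
Match found at i = 3.

k = 3


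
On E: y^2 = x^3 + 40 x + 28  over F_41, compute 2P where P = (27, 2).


Doubling: s = (3 x1^2 + a) / (2 y1)
s = (3*27^2 + 40) / (2*2) mod 41 = 34
x3 = s^2 - 2 x1 mod 41 = 34^2 - 2*27 = 36
y3 = s (x1 - x3) - y1 mod 41 = 34 * (27 - 36) - 2 = 20

2P = (36, 20)


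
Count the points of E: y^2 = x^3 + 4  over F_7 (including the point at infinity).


For each x in F_7, count y with y^2 = x^3 + 0 x + 4 mod 7:
  x = 0: RHS = 4, y in [2, 5]  -> 2 point(s)
Affine points: 2. Add the point at infinity: total = 3.

#E(F_7) = 3


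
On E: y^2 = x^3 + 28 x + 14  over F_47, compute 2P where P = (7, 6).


Doubling: s = (3 x1^2 + a) / (2 y1)
s = (3*7^2 + 28) / (2*6) mod 47 = 42
x3 = s^2 - 2 x1 mod 47 = 42^2 - 2*7 = 11
y3 = s (x1 - x3) - y1 mod 47 = 42 * (7 - 11) - 6 = 14

2P = (11, 14)


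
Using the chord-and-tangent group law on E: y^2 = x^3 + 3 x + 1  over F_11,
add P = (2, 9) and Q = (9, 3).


P != Q, so use the chord formula.
s = (y2 - y1) / (x2 - x1) = (5) / (7) mod 11 = 7
x3 = s^2 - x1 - x2 mod 11 = 7^2 - 2 - 9 = 5
y3 = s (x1 - x3) - y1 mod 11 = 7 * (2 - 5) - 9 = 3

P + Q = (5, 3)


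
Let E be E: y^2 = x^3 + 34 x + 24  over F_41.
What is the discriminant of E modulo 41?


4 a^3 + 27 b^2 = 4*34^3 + 27*24^2 = 157216 + 15552 = 172768
Delta = -16 * (172768) = -2764288
Delta mod 41 = 14

Delta = 14 (mod 41)


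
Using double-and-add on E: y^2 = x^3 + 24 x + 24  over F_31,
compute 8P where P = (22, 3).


k = 8 = 1000_2 (binary, LSB first: 0001)
Double-and-add from P = (22, 3):
  bit 0 = 0: acc unchanged = O
  bit 1 = 0: acc unchanged = O
  bit 2 = 0: acc unchanged = O
  bit 3 = 1: acc = O + (22, 28) = (22, 28)

8P = (22, 28)


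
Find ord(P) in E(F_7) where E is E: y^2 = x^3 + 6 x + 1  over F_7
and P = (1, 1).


Compute successive multiples of P until we hit O:
  1P = (1, 1)
  2P = (6, 1)
  3P = (0, 6)
  4P = (3, 2)
  5P = (5, 4)
  6P = (2, 0)
  7P = (5, 3)
  8P = (3, 5)
  ... (continuing to 12P)
  12P = O

ord(P) = 12


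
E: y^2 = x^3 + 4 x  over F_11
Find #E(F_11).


For each x in F_11, count y with y^2 = x^3 + 4 x + 0 mod 11:
  x = 0: RHS = 0, y in [0]  -> 1 point(s)
  x = 1: RHS = 5, y in [4, 7]  -> 2 point(s)
  x = 2: RHS = 5, y in [4, 7]  -> 2 point(s)
  x = 4: RHS = 3, y in [5, 6]  -> 2 point(s)
  x = 6: RHS = 9, y in [3, 8]  -> 2 point(s)
  x = 8: RHS = 5, y in [4, 7]  -> 2 point(s)
Affine points: 11. Add the point at infinity: total = 12.

#E(F_11) = 12


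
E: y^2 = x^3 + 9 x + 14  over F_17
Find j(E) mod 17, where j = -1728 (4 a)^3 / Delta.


Delta = -16(4 a^3 + 27 b^2) mod 17 = 14
-1728 * (4 a)^3 = -1728 * (4*9)^3 mod 17 = 14
j = 14 * 14^(-1) mod 17 = 1

j = 1 (mod 17)


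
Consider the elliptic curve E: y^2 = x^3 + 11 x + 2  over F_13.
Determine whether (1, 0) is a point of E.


Check whether y^2 = x^3 + 11 x + 2 (mod 13) for (x, y) = (1, 0).
LHS: y^2 = 0^2 mod 13 = 0
RHS: x^3 + 11 x + 2 = 1^3 + 11*1 + 2 mod 13 = 1
LHS != RHS

No, not on the curve


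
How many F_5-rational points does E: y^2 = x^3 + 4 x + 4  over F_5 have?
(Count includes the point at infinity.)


For each x in F_5, count y with y^2 = x^3 + 4 x + 4 mod 5:
  x = 0: RHS = 4, y in [2, 3]  -> 2 point(s)
  x = 1: RHS = 4, y in [2, 3]  -> 2 point(s)
  x = 2: RHS = 0, y in [0]  -> 1 point(s)
  x = 4: RHS = 4, y in [2, 3]  -> 2 point(s)
Affine points: 7. Add the point at infinity: total = 8.

#E(F_5) = 8


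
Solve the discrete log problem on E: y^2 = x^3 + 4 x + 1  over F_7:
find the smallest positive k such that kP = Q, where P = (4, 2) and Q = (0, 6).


Enumerate multiples of P until we hit Q = (0, 6):
  1P = (4, 2)
  2P = (0, 1)
  3P = (0, 6)
Match found at i = 3.

k = 3


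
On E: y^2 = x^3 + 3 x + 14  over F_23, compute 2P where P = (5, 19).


Doubling: s = (3 x1^2 + a) / (2 y1)
s = (3*5^2 + 3) / (2*19) mod 23 = 19
x3 = s^2 - 2 x1 mod 23 = 19^2 - 2*5 = 6
y3 = s (x1 - x3) - y1 mod 23 = 19 * (5 - 6) - 19 = 8

2P = (6, 8)


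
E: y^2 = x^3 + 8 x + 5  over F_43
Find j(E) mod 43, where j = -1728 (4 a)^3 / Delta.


Delta = -16(4 a^3 + 27 b^2) mod 43 = 34
-1728 * (4 a)^3 = -1728 * (4*8)^3 mod 43 = 27
j = 27 * 34^(-1) mod 43 = 40

j = 40 (mod 43)


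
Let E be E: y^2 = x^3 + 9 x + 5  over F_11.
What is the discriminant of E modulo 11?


4 a^3 + 27 b^2 = 4*9^3 + 27*5^2 = 2916 + 675 = 3591
Delta = -16 * (3591) = -57456
Delta mod 11 = 8

Delta = 8 (mod 11)
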